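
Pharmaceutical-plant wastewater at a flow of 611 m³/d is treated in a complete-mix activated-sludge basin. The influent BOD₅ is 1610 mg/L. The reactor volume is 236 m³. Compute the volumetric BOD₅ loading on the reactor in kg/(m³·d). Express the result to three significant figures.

L_v ≈ 4.17 kg BOD₅/(m³·d)

L_v = Q S₀ / V = 611 × 1610 × 10⁻³ / 236.0 = 4.168 kg/(m³·d).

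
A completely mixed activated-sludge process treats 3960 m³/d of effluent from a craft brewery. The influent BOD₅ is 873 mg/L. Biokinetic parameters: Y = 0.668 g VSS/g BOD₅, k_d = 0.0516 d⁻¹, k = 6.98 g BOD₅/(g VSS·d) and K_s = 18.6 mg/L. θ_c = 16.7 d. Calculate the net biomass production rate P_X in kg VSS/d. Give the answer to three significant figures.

Effluent substrate depends only on kinetics and SRT: S = K_s(1 + k_d θ_c) / [θ_c(Yk − k_d) − 1] = 18.6 × (1 + 0.0516 × 16.7) / [16.7 × (0.668 × 6.98 − 0.0516) − 1] = 34.63 / 76.00 = 0.4556 mg/L.
Correct the yield for decay: Y_obs = Y/(1 + k_d θ_c) = 0.668 / (1 + 0.0516 × 16.7) = 0.668 / 1.862 = 0.3588.
Substrate removed = Q·(S₀ − S) = 3960 m³/d × (873 − 0.456) g/m³ = 3.46×10^6 g/d = 3455 kg/d.
So the net sludge growth is P_X = 0.3588 × 3455 = 1240 kg VSS/d.

P_X ≈ 1240 kg VSS/d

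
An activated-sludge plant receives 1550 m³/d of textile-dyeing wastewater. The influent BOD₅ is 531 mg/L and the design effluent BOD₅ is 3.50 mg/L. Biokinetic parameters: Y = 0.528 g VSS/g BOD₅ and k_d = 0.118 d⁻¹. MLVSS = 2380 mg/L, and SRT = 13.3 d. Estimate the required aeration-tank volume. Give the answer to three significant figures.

V ≈ 939 m³

From the SRT design equation V = Y Q (S₀−S) θ_c / [X (1 + k_d θ_c)] = 0.528 × 1550 × (531 − 3.50) × 13.3 / [2380 × (1 + 0.118 × 13.3)] = 5.74×10^6 / 6115 = 938.9 m³.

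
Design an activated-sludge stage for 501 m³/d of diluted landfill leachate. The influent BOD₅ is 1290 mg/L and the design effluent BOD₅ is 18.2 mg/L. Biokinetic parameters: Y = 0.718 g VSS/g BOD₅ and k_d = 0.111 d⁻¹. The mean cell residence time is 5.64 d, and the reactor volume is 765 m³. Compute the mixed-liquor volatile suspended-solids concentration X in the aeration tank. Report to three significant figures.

X ≈ 2070 mg/L

From V·X·(1 + k_d·θ_c) = Y·Q·(S₀ − S)·θ_c: X = 0.718 × 501 × (1290 − 18.2) × 5.64 / [765 × (1 + 0.111 × 5.64)] = 2074 mg/L.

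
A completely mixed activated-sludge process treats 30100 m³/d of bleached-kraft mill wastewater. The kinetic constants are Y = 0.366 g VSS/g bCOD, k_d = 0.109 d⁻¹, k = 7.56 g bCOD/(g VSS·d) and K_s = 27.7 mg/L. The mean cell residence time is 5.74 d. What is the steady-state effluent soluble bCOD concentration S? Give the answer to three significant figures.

From the Monod/SRT balance for a CMAS, S = K_s·(1+k_d θ_c)/[θ_c·(Y k − k_d) − 1] = 27.7 × (1 + 0.109 × 5.74) / [5.74 × (0.366 × 7.56 − 0.109) − 1] = 45.03 / 14.26 = 3.159 mg/L.

S ≈ 3.16 mg/L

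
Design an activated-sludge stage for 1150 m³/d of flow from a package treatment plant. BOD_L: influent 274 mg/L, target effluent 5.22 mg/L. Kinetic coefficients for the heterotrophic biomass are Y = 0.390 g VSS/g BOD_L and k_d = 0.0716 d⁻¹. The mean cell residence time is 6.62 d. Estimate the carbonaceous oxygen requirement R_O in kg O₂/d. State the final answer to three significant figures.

R_O ≈ 193 kg O₂/d

Observed yield with endogenous decay: Y_obs = Y / (1 + k_d·θ_c) = 0.390 / (1 + 0.0716 × 6.62) = 0.390 / 1.474 = 0.2646 g VSS/g BOD_L.
Substrate removed = Q·(S₀ − S) = 1150 m³/d × (274 − 5.22) g/m³ = 3.09×10^5 g/d = 309.1 kg/d.
Biomass synthesised: P_X = Y_obs × 309.1 = 81.78 kg VSS/d.
R_O = Q·ΔS − 1.42 P_X = 309.1 − 116.1 = 193.0 kg O₂/d.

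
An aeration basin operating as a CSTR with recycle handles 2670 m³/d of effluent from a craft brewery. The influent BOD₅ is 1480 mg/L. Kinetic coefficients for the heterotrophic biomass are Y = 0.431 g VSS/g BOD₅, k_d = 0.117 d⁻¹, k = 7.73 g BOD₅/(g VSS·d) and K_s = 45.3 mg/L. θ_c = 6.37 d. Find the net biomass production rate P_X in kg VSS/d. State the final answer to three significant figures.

Effluent substrate depends only on kinetics and SRT: S = K_s(1 + k_d θ_c) / [θ_c(Yk − k_d) − 1] = 45.3 × (1 + 0.117 × 6.37) / [6.37 × (0.431 × 7.73 − 0.117) − 1] = 79.06 / 19.48 = 4.059 mg/L.
Observed yield with endogenous decay: Y_obs = Y / (1 + k_d·θ_c) = 0.431 / (1 + 0.117 × 6.37) = 0.431 / 1.745 = 0.2470 g VSS/g BOD₅.
Q·(S₀ − S) = 2670 × (1480 − 4.06) × 10⁻³ = 3941 kg/d removed.
Biomass produced: P_X = Y_obs·Q·ΔS = 0.2470 × 3941 ≈ 973.2 kg VSS/d.

P_X ≈ 973 kg VSS/d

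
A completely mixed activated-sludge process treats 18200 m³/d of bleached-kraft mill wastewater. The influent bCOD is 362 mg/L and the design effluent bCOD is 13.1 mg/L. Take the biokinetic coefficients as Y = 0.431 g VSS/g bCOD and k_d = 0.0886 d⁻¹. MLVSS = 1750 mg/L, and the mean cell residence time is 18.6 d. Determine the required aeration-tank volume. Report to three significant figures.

Steady-state biomass mass balance: V·X·(1 + k_d·θ_c) = Y·Q·(S₀ − S)·θ_c, so V = 0.431 × 18200 × (362 − 13.1) × 18.6 / [1750 × (1 + 0.0886 × 18.6)] = 5.09×10^7 / 4634 = 10985 m³.

V ≈ 11000 m³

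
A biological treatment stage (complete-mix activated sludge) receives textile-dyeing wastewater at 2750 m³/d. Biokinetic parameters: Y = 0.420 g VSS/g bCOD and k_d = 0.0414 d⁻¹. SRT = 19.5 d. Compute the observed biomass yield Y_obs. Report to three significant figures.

Observed yield with endogenous decay: Y_obs = Y / (1 + k_d·θ_c) = 0.420 / (1 + 0.0414 × 19.5) = 0.420 / 1.807 = 0.2324 g VSS/g bCOD.

Y_obs ≈ 0.232 g VSS/g bCOD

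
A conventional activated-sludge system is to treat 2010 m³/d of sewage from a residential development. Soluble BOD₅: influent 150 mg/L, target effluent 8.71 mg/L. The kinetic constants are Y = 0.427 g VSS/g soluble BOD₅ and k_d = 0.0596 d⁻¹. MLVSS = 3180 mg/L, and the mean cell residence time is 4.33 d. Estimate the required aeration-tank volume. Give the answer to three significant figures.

V ≈ 131 m³

Steady-state biomass mass balance: V·X·(1 + k_d·θ_c) = Y·Q·(S₀ − S)·θ_c, so V = 0.427 × 2010 × (150 − 8.71) × 4.33 / [3180 × (1 + 0.0596 × 4.33)] = 5.25×10^5 / 4001 = 131.2 m³.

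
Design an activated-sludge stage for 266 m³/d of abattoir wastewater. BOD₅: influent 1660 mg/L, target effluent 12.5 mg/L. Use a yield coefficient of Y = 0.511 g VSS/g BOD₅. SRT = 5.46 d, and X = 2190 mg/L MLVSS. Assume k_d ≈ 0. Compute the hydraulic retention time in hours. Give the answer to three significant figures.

Biomass mass balance (decay neglected): V·X = Y·Q·(S₀ − S)·θ_c, so V = 0.511 × 266 × (1660 − 12.5) × 5.46 / 2190 = 558.3 m³.
τ = V/Q = 558.3/266 = 2.099 d, or 50.37 h.

τ ≈ 50.4 h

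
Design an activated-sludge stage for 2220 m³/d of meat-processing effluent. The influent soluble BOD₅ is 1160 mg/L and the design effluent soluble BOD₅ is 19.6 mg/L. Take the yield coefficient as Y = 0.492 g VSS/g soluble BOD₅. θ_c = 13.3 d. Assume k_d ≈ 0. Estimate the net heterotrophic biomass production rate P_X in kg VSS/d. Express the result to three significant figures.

No decay correction is needed, so Y_obs = Y = 0.492.
Q·(S₀ − S) = 2220 × (1160 − 19.6) × 10⁻³ = 2532 kg/d removed.
So the net sludge growth is P_X = 0.4920 × 2532 = 1246 kg VSS/d.

P_X ≈ 1250 kg VSS/d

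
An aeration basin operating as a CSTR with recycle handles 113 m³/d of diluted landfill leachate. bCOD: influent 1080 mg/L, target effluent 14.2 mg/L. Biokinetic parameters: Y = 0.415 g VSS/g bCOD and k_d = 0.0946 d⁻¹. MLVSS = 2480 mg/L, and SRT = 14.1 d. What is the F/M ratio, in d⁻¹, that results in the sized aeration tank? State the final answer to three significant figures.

From the SRT design equation V = Y Q (S₀−S) θ_c / [X (1 + k_d θ_c)] = 0.415 × 113 × (1080 − 14.2) × 14.1 / [2480 × (1 + 0.0946 × 14.1)] = 7.05×10^5 / 5788 = 121.8 m³.
F/M = Q·S₀ / (V·X) = 113 × 1080 / (121.8 × 2480) = 0.4042 g bCOD·(g VSS·d)⁻¹.

F/M ≈ 0.404 d⁻¹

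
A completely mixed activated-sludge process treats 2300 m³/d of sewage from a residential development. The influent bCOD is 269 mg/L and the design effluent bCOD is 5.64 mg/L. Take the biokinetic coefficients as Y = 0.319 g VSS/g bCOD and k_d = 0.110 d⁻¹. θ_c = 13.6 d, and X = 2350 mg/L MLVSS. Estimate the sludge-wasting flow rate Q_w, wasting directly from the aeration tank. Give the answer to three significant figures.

Q_w ≈ 32.9 m³/d

From the SRT design equation V = Y Q (S₀−S) θ_c / [X (1 + k_d θ_c)] = 0.319 × 2300 × (269 − 5.64) × 13.6 / [2350 × (1 + 0.110 × 13.6)] = 2.63×10^6 / 5866 = 448.0 m³.
With mixed-liquor wasting, θ_c = V/Q_w, so Q_w = V/θ_c = 448.0/13.6 = 32.94 m³/d.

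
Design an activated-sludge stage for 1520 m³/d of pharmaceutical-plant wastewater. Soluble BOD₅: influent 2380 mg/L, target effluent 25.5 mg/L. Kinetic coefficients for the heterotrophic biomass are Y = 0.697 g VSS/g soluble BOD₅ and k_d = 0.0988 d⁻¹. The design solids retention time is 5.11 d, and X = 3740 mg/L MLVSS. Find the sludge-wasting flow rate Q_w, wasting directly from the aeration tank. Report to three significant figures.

Q_w ≈ 443 m³/d

Rearranging the biomass balance for a CMAS with decay, V = Y·Q·ΔS·θ_c / [X·(1+k_d θ_c)] = 0.697 × 1520 × (2380 − 25.5) × 5.11 / [3740 × (1 + 0.0988 × 5.11)] = 1.27×10^7 / 5628 = 2265 m³.
Wasting from the aeration tank: Q_w = V / θ_c = 2265 / 5.11 = 443.2 m³/d.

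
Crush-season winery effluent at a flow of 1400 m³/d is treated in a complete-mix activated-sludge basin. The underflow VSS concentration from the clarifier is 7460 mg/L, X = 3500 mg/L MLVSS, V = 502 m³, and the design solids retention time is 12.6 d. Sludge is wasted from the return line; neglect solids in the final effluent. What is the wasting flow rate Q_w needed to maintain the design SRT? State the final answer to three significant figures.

θ_c = V·X/(Q_w·X_r) when wasting from the recycle, so Q_w = V·X/(θ_c·X_r) = 502.0 × 3500 / (12.6 × 7460) = 18.69 m³/d.

Q_w ≈ 18.7 m³/d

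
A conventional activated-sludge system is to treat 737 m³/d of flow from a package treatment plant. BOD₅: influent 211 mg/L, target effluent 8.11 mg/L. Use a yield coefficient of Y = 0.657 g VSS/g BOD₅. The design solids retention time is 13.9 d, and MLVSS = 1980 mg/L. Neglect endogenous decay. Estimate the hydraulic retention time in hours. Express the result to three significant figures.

With k_d = 0 the design equation reduces to V = Y Q (S₀−S) θ_c / X = 0.657 × 737 × (211 − 8.11) × 13.9 / 1980 = 689.7 m³.
τ = V/Q = 689.7/737 = 0.9358 d, or 22.46 h.

τ ≈ 22.5 h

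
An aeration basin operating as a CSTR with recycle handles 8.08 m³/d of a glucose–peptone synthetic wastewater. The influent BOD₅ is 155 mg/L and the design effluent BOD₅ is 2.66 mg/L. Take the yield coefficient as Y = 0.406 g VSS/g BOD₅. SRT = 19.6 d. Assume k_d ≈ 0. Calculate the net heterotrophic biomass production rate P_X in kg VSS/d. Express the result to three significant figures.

No decay correction is needed, so Y_obs = Y = 0.406.
Mass of BOD₅ removed per day: Q(S₀ − S) = 8.08 × 152.3 g/m³ = 1.231 kg/d.
P_X = Y_obs · Q(S₀ − S) = 0.4060 × 1.231 = 0.4997 kg VSS/d.

P_X ≈ 0.500 kg VSS/d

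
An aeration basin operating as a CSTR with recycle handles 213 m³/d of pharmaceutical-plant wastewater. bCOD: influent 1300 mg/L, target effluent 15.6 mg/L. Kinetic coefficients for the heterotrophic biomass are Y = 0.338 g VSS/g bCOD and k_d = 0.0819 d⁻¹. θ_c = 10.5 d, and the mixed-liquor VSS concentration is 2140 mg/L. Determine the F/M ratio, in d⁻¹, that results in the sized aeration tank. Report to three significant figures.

F/M ≈ 0.530 d⁻¹

Rearranging the biomass balance for a CMAS with decay, V = Y·Q·ΔS·θ_c / [X·(1+k_d θ_c)] = 0.338 × 213 × (1300 − 15.6) × 10.5 / [2140 × (1 + 0.0819 × 10.5)] = 9.71×10^5 / 3980 = 243.9 m³.
F/M = Q·S₀ / (V·X) = 213 × 1300 / (243.9 × 2140) = 0.5304 g bCOD·(g VSS·d)⁻¹.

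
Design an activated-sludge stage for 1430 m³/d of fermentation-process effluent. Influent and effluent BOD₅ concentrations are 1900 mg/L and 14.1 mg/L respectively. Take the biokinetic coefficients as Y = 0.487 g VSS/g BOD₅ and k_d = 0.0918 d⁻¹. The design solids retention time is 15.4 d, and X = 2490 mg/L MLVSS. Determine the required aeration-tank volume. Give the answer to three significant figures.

Steady-state biomass mass balance: V·X·(1 + k_d·θ_c) = Y·Q·(S₀ − S)·θ_c, so V = 0.487 × 1430 × (1900 − 14.1) × 15.4 / [2490 × (1 + 0.0918 × 15.4)] = 2.02×10^7 / 6010 = 3365 m³.

V ≈ 3370 m³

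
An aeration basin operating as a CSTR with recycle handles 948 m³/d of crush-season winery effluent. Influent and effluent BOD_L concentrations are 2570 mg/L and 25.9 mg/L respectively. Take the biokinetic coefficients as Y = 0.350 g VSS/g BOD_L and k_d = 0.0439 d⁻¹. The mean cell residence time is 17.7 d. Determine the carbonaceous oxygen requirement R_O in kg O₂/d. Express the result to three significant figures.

R_O ≈ 1740 kg O₂/d

Correct the yield for decay: Y_obs = Y/(1 + k_d θ_c) = 0.350 / (1 + 0.0439 × 17.7) = 0.350 / 1.777 = 0.1970.
Substrate removed = Q·(S₀ − S) = 948 m³/d × (2570 − 25.9) g/m³ = 2.41×10^6 g/d = 2412 kg/d.
Net sludge production P_X = 0.1970 × 2412 = 475.0 kg VSS/d.
R_O = Q·ΔS − 1.42 P_X = 2412 − 674.5 = 1737 kg O₂/d.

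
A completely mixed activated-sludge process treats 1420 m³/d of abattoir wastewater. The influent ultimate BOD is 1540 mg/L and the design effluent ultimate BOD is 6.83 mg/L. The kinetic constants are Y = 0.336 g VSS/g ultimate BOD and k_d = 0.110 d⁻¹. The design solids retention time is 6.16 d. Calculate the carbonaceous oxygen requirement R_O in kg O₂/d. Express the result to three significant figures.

R_O ≈ 1560 kg O₂/d

Y_obs = Y / (1 + k_d θ_c) = 0.336 / (1 + 0.110 × 6.16) = 0.336 / 1.678 = 0.2003.
Substrate removed = Q·(S₀ − S) = 1420 m³/d × (1540 − 6.83) g/m³ = 2.18×10^6 g/d = 2177 kg/d.
Net sludge production P_X = 0.2003 × 2177 = 436.0 kg VSS/d.
Carbonaceous O₂ demand = substrate oxidised − cell-mass equivalent = 2177 − 1.42 × 436.0 = 1558 kg O₂/d.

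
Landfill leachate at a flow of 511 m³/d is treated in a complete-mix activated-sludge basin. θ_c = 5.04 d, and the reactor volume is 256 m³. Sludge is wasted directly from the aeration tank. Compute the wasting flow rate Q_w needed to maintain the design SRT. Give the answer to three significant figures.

Q_w ≈ 50.8 m³/d

With mixed-liquor wasting, θ_c = V/Q_w, so Q_w = V/θ_c = 256.0/5.04 = 50.79 m³/d.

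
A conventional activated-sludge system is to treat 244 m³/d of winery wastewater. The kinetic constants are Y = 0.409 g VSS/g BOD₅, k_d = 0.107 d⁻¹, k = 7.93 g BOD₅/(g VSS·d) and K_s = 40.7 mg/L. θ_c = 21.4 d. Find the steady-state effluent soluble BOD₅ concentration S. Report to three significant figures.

S ≈ 2.03 mg/L

From the Monod/SRT balance for a CMAS, S = K_s·(1+k_d θ_c)/[θ_c·(Y k − k_d) − 1] = 40.7 × (1 + 0.107 × 21.4) / [21.4 × (0.409 × 7.93 − 0.107) − 1] = 133.9 / 66.12 = 2.025 mg/L.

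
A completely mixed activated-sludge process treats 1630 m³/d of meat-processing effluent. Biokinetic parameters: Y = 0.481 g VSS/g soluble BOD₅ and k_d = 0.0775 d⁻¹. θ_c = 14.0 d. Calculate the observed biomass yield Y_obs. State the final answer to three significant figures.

Y_obs = Y / (1 + k_d θ_c) = 0.481 / (1 + 0.0775 × 14.0) = 0.481 / 2.085 = 0.2307.

Y_obs ≈ 0.231 g VSS/g soluble BOD₅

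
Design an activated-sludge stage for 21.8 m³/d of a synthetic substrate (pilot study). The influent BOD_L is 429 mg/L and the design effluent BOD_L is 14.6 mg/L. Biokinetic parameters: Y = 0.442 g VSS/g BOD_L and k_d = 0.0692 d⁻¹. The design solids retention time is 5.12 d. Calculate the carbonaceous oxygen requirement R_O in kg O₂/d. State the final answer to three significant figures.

R_O ≈ 4.85 kg O₂/d

The observed yield is Y_obs = Y/(1 + k_d·θ_c) = 0.442 / (1 + 0.0692 × 5.12) = 0.442 / 1.354 = 0.3264 g VSS per g BOD_L removed.
Substrate removed = Q·(S₀ − S) = 21.8 m³/d × (429 − 14.6) g/m³ = 9.03×10^3 g/d = 9.034 kg/d.
Net sludge production P_X = 0.3264 × 9.034 = 2.948 kg VSS/d.
R_O = Q·ΔS − 1.42 P_X = 9.034 − 4.187 = 4.847 kg O₂/d.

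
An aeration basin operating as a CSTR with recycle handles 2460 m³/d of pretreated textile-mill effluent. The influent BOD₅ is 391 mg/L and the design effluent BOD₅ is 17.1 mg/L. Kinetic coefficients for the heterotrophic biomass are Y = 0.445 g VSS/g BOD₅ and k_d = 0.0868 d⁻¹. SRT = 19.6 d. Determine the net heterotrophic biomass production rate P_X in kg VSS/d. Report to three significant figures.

P_X ≈ 152 kg VSS/d

Observed yield with endogenous decay: Y_obs = Y / (1 + k_d·θ_c) = 0.445 / (1 + 0.0868 × 19.6) = 0.445 / 2.701 = 0.1647 g VSS/g BOD₅.
Q·(S₀ − S) = 2460 × (391 − 17.1) × 10⁻³ = 919.8 kg/d removed.
Biomass produced: P_X = Y_obs·Q·ΔS = 0.1647 × 919.8 ≈ 151.5 kg VSS/d.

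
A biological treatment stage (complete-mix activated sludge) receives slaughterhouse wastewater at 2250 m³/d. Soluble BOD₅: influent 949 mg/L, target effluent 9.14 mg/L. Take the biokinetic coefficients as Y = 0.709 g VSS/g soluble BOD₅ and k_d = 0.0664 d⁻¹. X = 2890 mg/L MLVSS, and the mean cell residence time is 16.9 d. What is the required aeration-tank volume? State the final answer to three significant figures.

From the SRT design equation V = Y Q (S₀−S) θ_c / [X (1 + k_d θ_c)] = 0.709 × 2250 × (949 − 9.14) × 16.9 / [2890 × (1 + 0.0664 × 16.9)] = 2.53×10^7 / 6133 = 4131 m³.

V ≈ 4130 m³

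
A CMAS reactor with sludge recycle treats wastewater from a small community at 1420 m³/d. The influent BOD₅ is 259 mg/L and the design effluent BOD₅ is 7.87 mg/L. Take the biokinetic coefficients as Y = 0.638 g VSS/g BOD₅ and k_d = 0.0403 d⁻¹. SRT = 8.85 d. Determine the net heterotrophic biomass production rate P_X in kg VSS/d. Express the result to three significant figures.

P_X ≈ 168 kg VSS/d

Observed yield with endogenous decay: Y_obs = Y / (1 + k_d·θ_c) = 0.638 / (1 + 0.0403 × 8.85) = 0.638 / 1.357 = 0.4703 g VSS/g BOD₅.
Q·(S₀ − S) = 1420 × (259 − 7.87) × 10⁻³ = 356.6 kg/d removed.
Biomass produced: P_X = Y_obs·Q·ΔS = 0.4703 × 356.6 ≈ 167.7 kg VSS/d.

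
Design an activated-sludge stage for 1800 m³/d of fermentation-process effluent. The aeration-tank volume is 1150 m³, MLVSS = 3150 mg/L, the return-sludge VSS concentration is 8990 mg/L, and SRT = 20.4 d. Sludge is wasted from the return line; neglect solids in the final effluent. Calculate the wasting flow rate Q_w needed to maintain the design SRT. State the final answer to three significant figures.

Q_w = (V·X)/(θ_c X_r) = 1150 × 3150 / (20.4 × 8990) = 19.75 m³/d.

Q_w ≈ 19.8 m³/d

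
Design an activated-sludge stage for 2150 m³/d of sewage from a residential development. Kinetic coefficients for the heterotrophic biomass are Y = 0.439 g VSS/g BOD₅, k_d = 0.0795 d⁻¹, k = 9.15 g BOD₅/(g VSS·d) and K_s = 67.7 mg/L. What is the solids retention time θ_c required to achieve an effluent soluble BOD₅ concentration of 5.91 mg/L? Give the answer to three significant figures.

From 1/θ_c = Y·k·S/(K_s + S) − k_d: Y·k·S/(K_s+S) = 0.439 × 9.15 × 5.91 / (67.7 + 5.91) = 0.3225 d⁻¹.
θ_c = 1/(μ − k_d) = 1/(0.3225 − 0.0795) = 1/0.2430 = 4.115 d.

θ_c ≈ 4.12 d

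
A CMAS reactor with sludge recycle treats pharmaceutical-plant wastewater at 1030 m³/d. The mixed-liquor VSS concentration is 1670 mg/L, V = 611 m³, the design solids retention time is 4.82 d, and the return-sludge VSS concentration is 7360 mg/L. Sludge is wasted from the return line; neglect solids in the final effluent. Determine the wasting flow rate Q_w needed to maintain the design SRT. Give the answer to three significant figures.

Q_w = (V·X)/(θ_c X_r) = 611.0 × 1670 / (4.82 × 7360) = 28.76 m³/d.

Q_w ≈ 28.8 m³/d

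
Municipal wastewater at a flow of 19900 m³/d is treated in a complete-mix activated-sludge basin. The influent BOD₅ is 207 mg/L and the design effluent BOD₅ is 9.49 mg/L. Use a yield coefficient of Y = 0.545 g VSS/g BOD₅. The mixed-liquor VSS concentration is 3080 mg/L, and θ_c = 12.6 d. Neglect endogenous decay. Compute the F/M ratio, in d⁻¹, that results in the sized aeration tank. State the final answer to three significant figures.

With k_d = 0 the design equation reduces to V = Y Q (S₀−S) θ_c / X = 0.545 × 19900 × (207 − 9.49) × 12.6 / 3080 = 8763 m³.
Food-to-microorganism ratio F/M = Q S₀ / (V X) = 19900 × 207 / (8763 × 3080) = 0.1526 d⁻¹.

F/M ≈ 0.153 d⁻¹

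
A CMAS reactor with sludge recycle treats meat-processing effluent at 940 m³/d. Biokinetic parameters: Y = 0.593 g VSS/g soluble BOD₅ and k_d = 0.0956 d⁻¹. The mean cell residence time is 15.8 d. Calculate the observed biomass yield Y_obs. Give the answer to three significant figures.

Y_obs ≈ 0.236 g VSS/g soluble BOD₅

Y_obs = Y / (1 + k_d θ_c) = 0.593 / (1 + 0.0956 × 15.8) = 0.593 / 2.510 = 0.2362.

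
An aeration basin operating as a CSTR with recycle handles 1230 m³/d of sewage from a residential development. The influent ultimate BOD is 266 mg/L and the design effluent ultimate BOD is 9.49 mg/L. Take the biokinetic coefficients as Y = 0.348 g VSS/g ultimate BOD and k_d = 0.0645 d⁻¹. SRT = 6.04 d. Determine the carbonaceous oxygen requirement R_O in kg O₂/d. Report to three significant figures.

R_O ≈ 203 kg O₂/d

Y_obs = Y / (1 + k_d θ_c) = 0.348 / (1 + 0.0645 × 6.04) = 0.348 / 1.390 = 0.2504.
ΔS = 266 − 9.49 = 256.5 mg/L, so the substrate removal rate is 1230 × 256.5/1000 = 315.5 kg ultimate BOD/d.
P_X = Y_obs·Q·(S₀ − S) = 0.2504 × 315.5 = 79.01 kg VSS/d.
R_O = Q·(S₀ − S) − 1.42·P_X = 315.5 − 1.42 × 79.01 = 203.3 kg O₂/d.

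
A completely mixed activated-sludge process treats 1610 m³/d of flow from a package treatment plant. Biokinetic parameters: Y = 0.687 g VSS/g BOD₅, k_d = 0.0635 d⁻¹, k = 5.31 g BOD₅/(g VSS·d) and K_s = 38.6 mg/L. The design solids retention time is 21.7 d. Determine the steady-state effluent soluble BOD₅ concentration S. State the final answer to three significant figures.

From the Monod/SRT balance for a CMAS, S = K_s·(1+k_d θ_c)/[θ_c·(Y k − k_d) − 1] = 38.6 × (1 + 0.0635 × 21.7) / [21.7 × (0.687 × 5.31 − 0.0635) − 1] = 91.79 / 76.78 = 1.195 mg/L.

S ≈ 1.20 mg/L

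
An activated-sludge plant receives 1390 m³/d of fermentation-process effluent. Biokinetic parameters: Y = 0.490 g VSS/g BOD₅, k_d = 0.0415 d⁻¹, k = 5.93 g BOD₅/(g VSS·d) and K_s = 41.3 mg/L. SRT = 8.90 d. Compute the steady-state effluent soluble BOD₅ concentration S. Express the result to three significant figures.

S ≈ 2.31 mg/L

Effluent substrate depends only on kinetics and SRT: S = K_s(1 + k_d θ_c) / [θ_c(Yk − k_d) − 1] = 41.3 × (1 + 0.0415 × 8.90) / [8.90 × (0.490 × 5.93 − 0.0415) − 1] = 56.55 / 24.49 = 2.309 mg/L.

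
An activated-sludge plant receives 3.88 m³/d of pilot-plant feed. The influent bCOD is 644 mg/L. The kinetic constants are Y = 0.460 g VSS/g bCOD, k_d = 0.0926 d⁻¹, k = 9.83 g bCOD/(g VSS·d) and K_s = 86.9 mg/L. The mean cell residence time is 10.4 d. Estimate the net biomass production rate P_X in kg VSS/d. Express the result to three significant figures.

P_X ≈ 0.582 kg VSS/d

For a completely mixed reactor with recycle the Lawrence–McCarty relation gives S = K_s·(1 + k_d·θ_c) / [θ_c·(Y·k − k_d) − 1] = 86.9 × (1 + 0.0926 × 10.4) / [10.4 × (0.460 × 9.83 − 0.0926) − 1] = 170.6 / 45.06 = 3.785 mg/L.
Y_obs = Y / (1 + k_d θ_c) = 0.460 / (1 + 0.0926 × 10.4) = 0.460 / 1.963 = 0.2343.
ΔS = 644 − 3.79 = 640.2 mg/L, so the substrate removal rate is 3.88 × 640.2/1000 = 2.484 kg bCOD/d.
So the net sludge growth is P_X = 0.2343 × 2.484 = 0.5821 kg VSS/d.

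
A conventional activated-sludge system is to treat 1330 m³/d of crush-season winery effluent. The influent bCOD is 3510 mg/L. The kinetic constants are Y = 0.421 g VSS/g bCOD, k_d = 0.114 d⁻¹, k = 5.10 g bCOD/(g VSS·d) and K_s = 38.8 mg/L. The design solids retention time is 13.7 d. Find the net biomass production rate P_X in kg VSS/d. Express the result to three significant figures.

Effluent substrate depends only on kinetics and SRT: S = K_s(1 + k_d θ_c) / [θ_c(Yk − k_d) − 1] = 38.8 × (1 + 0.114 × 13.7) / [13.7 × (0.421 × 5.10 − 0.114) − 1] = 99.40 / 26.85 = 3.701 mg/L.
Correct the yield for decay: Y_obs = Y/(1 + k_d θ_c) = 0.421 / (1 + 0.114 × 13.7) = 0.421 / 2.562 = 0.1643.
Substrate removed = Q·(S₀ − S) = 1330 m³/d × (3510 − 3.70) g/m³ = 4.66×10^6 g/d = 4663 kg/d.
Net biomass production P_X = Y_obs × Q·(S₀ − S) = 0.1643 × 4663 = 766.4 kg VSS/d.

P_X ≈ 766 kg VSS/d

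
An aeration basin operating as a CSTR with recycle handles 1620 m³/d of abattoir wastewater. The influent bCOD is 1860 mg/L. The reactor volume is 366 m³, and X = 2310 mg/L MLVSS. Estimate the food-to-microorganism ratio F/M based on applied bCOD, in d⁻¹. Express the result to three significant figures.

F/M ≈ 3.56 d⁻¹

F/M = applied load / biomass = Q·S₀/(V·X) = 1620 × 1860 / (366.0 × 2310) = 3.564 d⁻¹.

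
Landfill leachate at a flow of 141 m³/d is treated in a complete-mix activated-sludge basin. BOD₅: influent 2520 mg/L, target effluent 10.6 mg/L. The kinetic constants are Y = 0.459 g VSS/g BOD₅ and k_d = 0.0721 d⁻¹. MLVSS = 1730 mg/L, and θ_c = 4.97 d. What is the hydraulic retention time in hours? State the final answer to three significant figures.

τ ≈ 58.5 h

From the SRT design equation V = Y Q (S₀−S) θ_c / [X (1 + k_d θ_c)] = 0.459 × 141 × (2520 − 10.6) × 4.97 / [1730 × (1 + 0.0721 × 4.97)] = 8.07×10^5 / 2350 = 343.5 m³.
HRT = V/Q = 343.5 m³ / 141 m³·d⁻¹ = 2.436 d × 24 = 58.47 h.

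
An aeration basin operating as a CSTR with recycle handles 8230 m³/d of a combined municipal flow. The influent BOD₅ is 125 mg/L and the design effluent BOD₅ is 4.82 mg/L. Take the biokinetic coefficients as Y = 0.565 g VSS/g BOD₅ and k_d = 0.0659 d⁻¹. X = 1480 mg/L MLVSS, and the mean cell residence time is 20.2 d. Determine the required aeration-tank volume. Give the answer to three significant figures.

Steady-state biomass mass balance: V·X·(1 + k_d·θ_c) = Y·Q·(S₀ − S)·θ_c, so V = 0.565 × 8230 × (125 − 4.82) × 20.2 / [1480 × (1 + 0.0659 × 20.2)] = 1.13×10^7 / 3450 = 3272 m³.

V ≈ 3270 m³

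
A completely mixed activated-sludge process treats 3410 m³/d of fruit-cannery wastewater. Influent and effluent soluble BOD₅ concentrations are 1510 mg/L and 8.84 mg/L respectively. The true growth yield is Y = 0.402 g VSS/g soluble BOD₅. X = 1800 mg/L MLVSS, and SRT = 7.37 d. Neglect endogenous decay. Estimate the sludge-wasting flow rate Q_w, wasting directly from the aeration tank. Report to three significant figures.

Biomass mass balance (decay neglected): V·X = Y·Q·(S₀ − S)·θ_c, so V = 0.402 × 3410 × (1510 − 8.84) × 7.37 / 1800 = 8426 m³.
With mixed-liquor wasting, θ_c = V/Q_w, so Q_w = V/θ_c = 8426/7.37 = 1143 m³/d.

Q_w ≈ 1140 m³/d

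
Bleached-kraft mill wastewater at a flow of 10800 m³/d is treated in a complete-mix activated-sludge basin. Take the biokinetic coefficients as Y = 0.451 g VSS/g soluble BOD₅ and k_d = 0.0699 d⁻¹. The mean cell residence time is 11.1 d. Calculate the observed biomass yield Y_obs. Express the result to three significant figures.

Correct the yield for decay: Y_obs = Y/(1 + k_d θ_c) = 0.451 / (1 + 0.0699 × 11.1) = 0.451 / 1.776 = 0.2540.

Y_obs ≈ 0.254 g VSS/g soluble BOD₅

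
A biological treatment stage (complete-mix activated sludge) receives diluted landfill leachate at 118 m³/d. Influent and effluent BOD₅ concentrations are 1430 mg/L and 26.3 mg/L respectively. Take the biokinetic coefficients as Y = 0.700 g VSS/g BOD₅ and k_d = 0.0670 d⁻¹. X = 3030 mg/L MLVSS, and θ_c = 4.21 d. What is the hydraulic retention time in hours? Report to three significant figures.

τ ≈ 25.6 h

Steady-state biomass mass balance: V·X·(1 + k_d·θ_c) = Y·Q·(S₀ − S)·θ_c, so V = 0.700 × 118 × (1430 − 26.3) × 4.21 / [3030 × (1 + 0.0670 × 4.21)] = 4.88×10^5 / 3885 = 125.7 m³.
HRT = V/Q = 125.7 m³ / 118 m³·d⁻¹ = 1.065 d × 24 = 25.56 h.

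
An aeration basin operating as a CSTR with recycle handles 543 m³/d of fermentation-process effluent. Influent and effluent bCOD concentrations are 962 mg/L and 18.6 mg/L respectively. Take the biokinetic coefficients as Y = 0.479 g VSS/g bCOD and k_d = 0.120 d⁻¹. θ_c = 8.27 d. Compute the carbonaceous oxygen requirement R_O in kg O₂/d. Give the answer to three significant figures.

Observed yield with endogenous decay: Y_obs = Y / (1 + k_d·θ_c) = 0.479 / (1 + 0.120 × 8.27) = 0.479 / 1.992 = 0.2404 g VSS/g bCOD.
ΔS = 962 − 18.6 = 943.4 mg/L, so the substrate removal rate is 543 × 943.4/1000 = 512.3 kg bCOD/d.
Biomass synthesised: P_X = Y_obs × 512.3 = 123.2 kg VSS/d.
R_O = Q·ΔS − 1.42 P_X = 512.3 − 174.9 = 337.4 kg O₂/d.

R_O ≈ 337 kg O₂/d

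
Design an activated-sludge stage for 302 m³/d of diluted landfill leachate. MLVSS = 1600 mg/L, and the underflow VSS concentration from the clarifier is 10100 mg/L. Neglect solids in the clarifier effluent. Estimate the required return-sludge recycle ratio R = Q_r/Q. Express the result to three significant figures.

Mass balance around the secondary clarifier (neglecting effluent solids): R = X / (X_r − X) = 1600 / (10100 − 1600) = 0.1882.

R ≈ 0.188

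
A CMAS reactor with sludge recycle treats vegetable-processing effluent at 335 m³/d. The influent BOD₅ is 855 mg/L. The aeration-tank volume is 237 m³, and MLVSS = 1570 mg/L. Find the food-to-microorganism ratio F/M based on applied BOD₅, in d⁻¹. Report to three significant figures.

F/M = Q·S₀ / (V·X) = 335 × 855 / (237.0 × 1570) = 0.7698 g BOD₅·(g VSS·d)⁻¹.

F/M ≈ 0.770 d⁻¹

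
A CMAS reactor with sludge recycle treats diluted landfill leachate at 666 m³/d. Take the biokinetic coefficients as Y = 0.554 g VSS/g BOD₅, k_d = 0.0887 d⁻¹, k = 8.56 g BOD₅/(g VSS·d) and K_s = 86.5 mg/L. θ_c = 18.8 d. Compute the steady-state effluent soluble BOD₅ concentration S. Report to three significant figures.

For a completely mixed reactor with recycle the Lawrence–McCarty relation gives S = K_s·(1 + k_d·θ_c) / [θ_c·(Y·k − k_d) − 1] = 86.5 × (1 + 0.0887 × 18.8) / [18.8 × (0.554 × 8.56 − 0.0887) − 1] = 230.7 / 86.49 = 2.668 mg/L.

S ≈ 2.67 mg/L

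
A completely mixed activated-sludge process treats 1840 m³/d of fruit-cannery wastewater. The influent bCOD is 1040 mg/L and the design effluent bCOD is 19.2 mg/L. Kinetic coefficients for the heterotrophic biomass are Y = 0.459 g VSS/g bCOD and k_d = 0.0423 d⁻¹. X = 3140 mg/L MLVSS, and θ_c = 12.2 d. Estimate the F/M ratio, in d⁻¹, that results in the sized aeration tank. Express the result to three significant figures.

F/M ≈ 0.276 d⁻¹

Rearranging the biomass balance for a CMAS with decay, V = Y·Q·ΔS·θ_c / [X·(1+k_d θ_c)] = 0.459 × 1840 × (1040 − 19.2) × 12.2 / [3140 × (1 + 0.0423 × 12.2)] = 1.05×10^7 / 4760 = 2209 m³.
F/M = applied load / biomass = Q·S₀/(V·X) = 1840 × 1040 / (2209 × 3140) = 0.2758 d⁻¹.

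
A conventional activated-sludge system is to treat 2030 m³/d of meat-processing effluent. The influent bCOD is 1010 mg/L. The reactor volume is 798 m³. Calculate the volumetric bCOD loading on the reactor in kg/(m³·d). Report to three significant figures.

L_v ≈ 2.57 kg bCOD/(m³·d)

Applied bCOD load per unit volume = Q·S₀/V = (2030 × 1010/1000)/798.0 = 2.569 kg bCOD·m⁻³·d⁻¹.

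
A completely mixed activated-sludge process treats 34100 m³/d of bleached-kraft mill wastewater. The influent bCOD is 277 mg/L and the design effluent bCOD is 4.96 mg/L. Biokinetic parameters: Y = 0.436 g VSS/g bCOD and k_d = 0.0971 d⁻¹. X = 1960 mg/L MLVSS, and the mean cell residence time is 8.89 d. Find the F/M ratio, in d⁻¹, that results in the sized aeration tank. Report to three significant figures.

Steady-state biomass mass balance: V·X·(1 + k_d·θ_c) = Y·Q·(S₀ − S)·θ_c, so V = 0.436 × 34100 × (277 − 4.96) × 8.89 / [1960 × (1 + 0.0971 × 8.89)] = 3.6×10^7 / 3652 = 9846 m³.
F/M = Q·S₀ / (V·X) = 34100 × 277 / (9846 × 1960) = 0.4895 g bCOD·(g VSS·d)⁻¹.

F/M ≈ 0.489 d⁻¹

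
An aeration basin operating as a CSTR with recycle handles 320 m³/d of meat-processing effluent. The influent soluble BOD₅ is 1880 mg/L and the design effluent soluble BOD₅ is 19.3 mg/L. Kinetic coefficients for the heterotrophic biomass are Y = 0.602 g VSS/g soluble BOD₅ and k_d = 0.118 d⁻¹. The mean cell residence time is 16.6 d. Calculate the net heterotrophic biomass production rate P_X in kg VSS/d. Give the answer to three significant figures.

P_X ≈ 121 kg VSS/d

The observed yield is Y_obs = Y/(1 + k_d·θ_c) = 0.602 / (1 + 0.118 × 16.6) = 0.602 / 2.959 = 0.2035 g VSS per g soluble BOD₅ removed.
Mass of soluble BOD₅ removed per day: Q(S₀ − S) = 320 × 1861 g/m³ = 595.4 kg/d.
Net biomass production P_X = Y_obs × Q·(S₀ − S) = 0.2035 × 595.4 = 121.1 kg VSS/d.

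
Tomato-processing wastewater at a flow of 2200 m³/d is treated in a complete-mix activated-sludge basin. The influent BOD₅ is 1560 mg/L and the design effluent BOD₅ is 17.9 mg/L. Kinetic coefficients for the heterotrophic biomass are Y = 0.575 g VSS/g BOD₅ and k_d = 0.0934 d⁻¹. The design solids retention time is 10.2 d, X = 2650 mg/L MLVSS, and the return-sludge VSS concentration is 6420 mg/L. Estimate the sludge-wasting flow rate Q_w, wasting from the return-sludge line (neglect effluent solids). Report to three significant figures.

Q_w ≈ 156 m³/d

Steady-state biomass mass balance: V·X·(1 + k_d·θ_c) = Y·Q·(S₀ − S)·θ_c, so V = 0.575 × 2200 × (1560 − 17.9) × 10.2 / [2650 × (1 + 0.0934 × 10.2)] = 1.99×10^7 / 5175 = 3845 m³.
Wasting from the return line (neglecting effluent solids): Q_w = V·X / (θ_c·X_r) = 3845 × 2650 / (10.2 × 6420) = 155.6 m³/d.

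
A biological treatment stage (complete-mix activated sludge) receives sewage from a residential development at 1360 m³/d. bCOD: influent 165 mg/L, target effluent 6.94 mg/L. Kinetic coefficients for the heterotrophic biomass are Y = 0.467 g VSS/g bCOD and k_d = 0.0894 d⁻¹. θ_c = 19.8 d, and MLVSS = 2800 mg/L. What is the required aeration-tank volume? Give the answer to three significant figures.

V ≈ 256 m³

Steady-state biomass mass balance: V·X·(1 + k_d·θ_c) = Y·Q·(S₀ − S)·θ_c, so V = 0.467 × 1360 × (165 − 6.94) × 19.8 / [2800 × (1 + 0.0894 × 19.8)] = 1.99×10^6 / 7756 = 256.3 m³.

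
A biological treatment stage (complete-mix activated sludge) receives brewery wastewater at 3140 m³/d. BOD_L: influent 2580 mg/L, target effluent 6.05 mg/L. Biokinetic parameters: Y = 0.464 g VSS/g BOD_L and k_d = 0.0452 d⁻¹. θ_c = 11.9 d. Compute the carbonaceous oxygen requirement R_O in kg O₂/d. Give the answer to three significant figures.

R_O ≈ 4620 kg O₂/d

Correct the yield for decay: Y_obs = Y/(1 + k_d θ_c) = 0.464 / (1 + 0.0452 × 11.9) = 0.464 / 1.538 = 0.3017.
Q·(S₀ − S) = 3140 × (2580 − 6.05) × 10⁻³ = 8082 kg/d removed.
Biomass synthesised: P_X = Y_obs × 8082 = 2439 kg VSS/d.
Carbonaceous O₂ demand = substrate oxidised − cell-mass equivalent = 8082 − 1.42 × 2439 = 4620 kg O₂/d.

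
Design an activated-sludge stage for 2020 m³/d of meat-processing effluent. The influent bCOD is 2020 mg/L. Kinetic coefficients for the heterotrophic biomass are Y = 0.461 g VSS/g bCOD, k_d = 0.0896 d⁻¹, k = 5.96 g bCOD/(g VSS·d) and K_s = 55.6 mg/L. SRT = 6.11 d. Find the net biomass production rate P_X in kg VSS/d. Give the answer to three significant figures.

For a completely mixed reactor with recycle the Lawrence–McCarty relation gives S = K_s·(1 + k_d·θ_c) / [θ_c·(Y·k − k_d) − 1] = 55.6 × (1 + 0.0896 × 6.11) / [6.11 × (0.461 × 5.96 − 0.0896) − 1] = 86.04 / 15.24 = 5.646 mg/L.
Correct the yield for decay: Y_obs = Y/(1 + k_d θ_c) = 0.461 / (1 + 0.0896 × 6.11) = 0.461 / 1.547 = 0.2979.
ΔS = 2020 − 5.65 = 2014 mg/L, so the substrate removal rate is 2020 × 2014/1000 = 4069 kg bCOD/d.
Biomass produced: P_X = Y_obs·Q·ΔS = 0.2979 × 4069 ≈ 1212 kg VSS/d.

P_X ≈ 1210 kg VSS/d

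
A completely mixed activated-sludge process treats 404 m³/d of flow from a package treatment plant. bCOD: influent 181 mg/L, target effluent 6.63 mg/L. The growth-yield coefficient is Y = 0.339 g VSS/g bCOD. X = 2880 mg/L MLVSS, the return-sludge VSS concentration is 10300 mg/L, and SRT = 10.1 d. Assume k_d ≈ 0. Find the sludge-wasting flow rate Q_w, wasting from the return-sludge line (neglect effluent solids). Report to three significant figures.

V·X = Y·Q·ΔS·θ_c gives V = 0.339 × 404 × (181 − 6.63) × 10.1 / 2880 = 83.75 m³.
θ_c = V·X/(Q_w·X_r) when wasting from the recycle, so Q_w = V·X/(θ_c·X_r) = 83.75 × 2880 / (10.1 × 10300) = 2.319 m³/d.

Q_w ≈ 2.32 m³/d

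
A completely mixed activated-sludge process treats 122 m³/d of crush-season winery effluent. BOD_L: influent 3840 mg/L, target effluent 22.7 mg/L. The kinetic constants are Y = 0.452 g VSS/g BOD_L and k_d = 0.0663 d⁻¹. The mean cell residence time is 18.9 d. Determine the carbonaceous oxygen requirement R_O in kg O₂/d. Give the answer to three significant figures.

R_O ≈ 333 kg O₂/d

Observed yield with endogenous decay: Y_obs = Y / (1 + k_d·θ_c) = 0.452 / (1 + 0.0663 × 18.9) = 0.452 / 2.253 = 0.2006 g VSS/g BOD_L.
Q·(S₀ − S) = 122 × (3840 − 22.7) × 10⁻³ = 465.7 kg/d removed.
P_X = Y_obs·Q·(S₀ − S) = 0.2006 × 465.7 = 93.43 kg VSS/d.
Carbonaceous O₂ demand = substrate oxidised − cell-mass equivalent = 465.7 − 1.42 × 93.43 = 333.0 kg O₂/d.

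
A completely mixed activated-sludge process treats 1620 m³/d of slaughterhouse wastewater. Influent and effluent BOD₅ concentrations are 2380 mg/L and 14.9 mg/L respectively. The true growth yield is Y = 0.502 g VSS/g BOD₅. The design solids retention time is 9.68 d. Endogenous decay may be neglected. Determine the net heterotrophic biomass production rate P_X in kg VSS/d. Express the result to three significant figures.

Since k_d ≈ 0, Y_obs = Y = 0.502 g VSS/g BOD₅.
Q·(S₀ − S) = 1620 × (2380 − 14.9) × 10⁻³ = 3831 kg/d removed.
Net biomass production P_X = Y_obs × Q·(S₀ − S) = 0.5020 × 3831 = 1923 kg VSS/d.

P_X ≈ 1920 kg VSS/d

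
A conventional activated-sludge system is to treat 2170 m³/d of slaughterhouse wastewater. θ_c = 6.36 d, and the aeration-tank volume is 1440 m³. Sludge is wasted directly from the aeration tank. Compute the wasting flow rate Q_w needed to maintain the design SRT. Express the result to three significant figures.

Q_w ≈ 226 m³/d

Wasting from the aeration tank: Q_w = V / θ_c = 1440 / 6.36 = 226.4 m³/d.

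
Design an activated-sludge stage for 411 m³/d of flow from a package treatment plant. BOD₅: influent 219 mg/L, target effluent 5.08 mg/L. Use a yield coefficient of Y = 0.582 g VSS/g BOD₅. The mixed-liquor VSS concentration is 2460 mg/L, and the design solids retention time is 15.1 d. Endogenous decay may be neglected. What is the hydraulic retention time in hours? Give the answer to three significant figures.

With k_d = 0 the design equation reduces to V = Y Q (S₀−S) θ_c / X = 0.582 × 411 × (219 − 5.08) × 15.1 / 2460 = 314.1 m³.
HRT = V/Q = 314.1 m³ / 411 m³·d⁻¹ = 0.7642 d × 24 = 18.34 h.

τ ≈ 18.3 h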